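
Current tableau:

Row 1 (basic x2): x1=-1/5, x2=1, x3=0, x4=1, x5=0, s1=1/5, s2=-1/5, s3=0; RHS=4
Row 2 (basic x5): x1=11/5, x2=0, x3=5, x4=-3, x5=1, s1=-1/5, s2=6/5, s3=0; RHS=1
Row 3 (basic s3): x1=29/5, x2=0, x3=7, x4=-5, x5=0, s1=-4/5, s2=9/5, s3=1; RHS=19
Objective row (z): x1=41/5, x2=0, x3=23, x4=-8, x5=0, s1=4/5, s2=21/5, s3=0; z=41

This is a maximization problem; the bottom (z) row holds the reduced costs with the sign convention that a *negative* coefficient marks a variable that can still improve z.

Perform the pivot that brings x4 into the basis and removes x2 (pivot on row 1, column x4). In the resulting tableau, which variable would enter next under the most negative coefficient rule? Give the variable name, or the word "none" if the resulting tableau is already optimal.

none

Pivot element 1. New z-row = old z-row − (-8)·(row 1/1).
Updated z-row coefficients: x1: 33/5, x2: 8, x3: 23, x4: 0, x5: 0, s1: 12/5, s2: 13/5, s3: 0.
No coefficient is strictly negative; the tableau after this pivot is optimal.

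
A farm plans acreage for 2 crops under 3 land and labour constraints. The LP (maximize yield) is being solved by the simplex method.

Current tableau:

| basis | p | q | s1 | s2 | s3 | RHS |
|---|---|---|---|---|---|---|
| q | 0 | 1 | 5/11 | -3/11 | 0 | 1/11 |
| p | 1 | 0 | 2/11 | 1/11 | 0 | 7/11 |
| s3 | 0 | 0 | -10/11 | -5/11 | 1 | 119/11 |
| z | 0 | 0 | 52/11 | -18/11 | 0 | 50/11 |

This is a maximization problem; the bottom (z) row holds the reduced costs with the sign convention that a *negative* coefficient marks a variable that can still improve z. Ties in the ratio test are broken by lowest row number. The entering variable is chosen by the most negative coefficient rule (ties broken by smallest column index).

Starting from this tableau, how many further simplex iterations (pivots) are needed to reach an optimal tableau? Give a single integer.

1

pivot: s2 in, p out → z = 16
No improving column remains; optimal.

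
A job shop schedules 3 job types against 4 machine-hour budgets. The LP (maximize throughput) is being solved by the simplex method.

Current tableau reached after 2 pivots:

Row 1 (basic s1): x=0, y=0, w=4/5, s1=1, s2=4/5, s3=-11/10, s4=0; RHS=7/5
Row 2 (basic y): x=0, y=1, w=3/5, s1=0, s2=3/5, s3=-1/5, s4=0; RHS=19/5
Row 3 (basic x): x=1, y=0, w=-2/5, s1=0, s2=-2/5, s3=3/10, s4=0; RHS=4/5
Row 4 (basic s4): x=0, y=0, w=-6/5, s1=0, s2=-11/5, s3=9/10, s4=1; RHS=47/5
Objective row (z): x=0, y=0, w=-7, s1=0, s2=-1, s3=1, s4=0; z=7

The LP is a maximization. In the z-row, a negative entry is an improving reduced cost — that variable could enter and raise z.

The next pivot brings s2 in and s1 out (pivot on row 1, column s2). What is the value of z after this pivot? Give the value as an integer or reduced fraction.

Minimum ratio for s2: (7/5)/(4/5) = 7/4.
z changes by −(z-row coeff of s2)·ratio = −(-1)·(7/4) = 7/4.
New z = 7 + (7/4) = 35/4.

35/4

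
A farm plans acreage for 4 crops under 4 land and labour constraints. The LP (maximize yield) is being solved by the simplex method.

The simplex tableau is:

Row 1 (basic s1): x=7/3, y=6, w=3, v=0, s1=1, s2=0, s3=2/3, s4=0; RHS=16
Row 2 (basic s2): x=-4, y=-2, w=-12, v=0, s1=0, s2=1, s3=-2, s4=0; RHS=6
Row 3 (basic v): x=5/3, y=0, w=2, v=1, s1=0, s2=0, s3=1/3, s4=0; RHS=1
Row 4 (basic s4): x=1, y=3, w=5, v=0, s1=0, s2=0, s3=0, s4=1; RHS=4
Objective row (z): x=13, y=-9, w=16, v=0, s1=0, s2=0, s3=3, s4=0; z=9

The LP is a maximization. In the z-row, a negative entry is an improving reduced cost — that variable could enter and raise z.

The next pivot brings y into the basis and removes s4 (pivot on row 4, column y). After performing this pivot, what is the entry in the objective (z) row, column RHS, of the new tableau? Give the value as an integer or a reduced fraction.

Pivot element is row 4, column y: 3.
Normalize row 4: new (row 4, RHS) = 4/3 = 4/3.
z-row ← z-row − (-9)·(new row 4): 9 − (-9)·(4/3) = 21.

21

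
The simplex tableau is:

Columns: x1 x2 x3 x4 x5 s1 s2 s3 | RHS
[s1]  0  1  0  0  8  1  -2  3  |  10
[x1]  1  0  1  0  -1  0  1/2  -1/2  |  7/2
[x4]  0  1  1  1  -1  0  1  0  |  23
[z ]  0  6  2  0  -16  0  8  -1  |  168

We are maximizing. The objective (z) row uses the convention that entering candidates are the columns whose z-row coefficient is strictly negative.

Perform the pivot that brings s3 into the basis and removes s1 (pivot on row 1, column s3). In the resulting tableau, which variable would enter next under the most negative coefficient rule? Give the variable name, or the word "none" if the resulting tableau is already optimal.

Pivot element 3. New z-row = old z-row − (-1)·(row 1/3).
Updated z-row coefficients: x1: 0, x2: 19/3, x3: 2, x4: 0, x5: -40/3, s1: 1/3, s2: 22/3, s3: 0.
The most negative is -40/3 in column x5, so x5 would enter next.

x5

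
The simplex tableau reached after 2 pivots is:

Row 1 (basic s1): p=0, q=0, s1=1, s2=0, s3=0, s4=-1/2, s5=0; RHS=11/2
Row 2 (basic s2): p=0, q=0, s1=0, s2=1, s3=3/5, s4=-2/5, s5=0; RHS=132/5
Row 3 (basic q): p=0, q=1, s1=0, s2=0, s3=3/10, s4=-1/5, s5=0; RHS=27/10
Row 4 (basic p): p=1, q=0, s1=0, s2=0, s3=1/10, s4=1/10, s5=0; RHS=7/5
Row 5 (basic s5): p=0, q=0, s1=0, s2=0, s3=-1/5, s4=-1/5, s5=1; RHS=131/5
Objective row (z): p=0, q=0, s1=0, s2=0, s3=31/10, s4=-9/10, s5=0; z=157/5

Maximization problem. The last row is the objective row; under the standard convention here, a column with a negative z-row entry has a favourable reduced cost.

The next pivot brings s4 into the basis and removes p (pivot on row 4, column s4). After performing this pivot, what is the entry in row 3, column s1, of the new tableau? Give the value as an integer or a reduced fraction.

0

Pivot element is row 4, column s4: 1/10.
Normalize row 4: new (row 4, s1) = 0/(1/10) = 0.
row 3 ← row 3 − (-1/5)·(new row 4): 0 − (-1/5)·0 = 0.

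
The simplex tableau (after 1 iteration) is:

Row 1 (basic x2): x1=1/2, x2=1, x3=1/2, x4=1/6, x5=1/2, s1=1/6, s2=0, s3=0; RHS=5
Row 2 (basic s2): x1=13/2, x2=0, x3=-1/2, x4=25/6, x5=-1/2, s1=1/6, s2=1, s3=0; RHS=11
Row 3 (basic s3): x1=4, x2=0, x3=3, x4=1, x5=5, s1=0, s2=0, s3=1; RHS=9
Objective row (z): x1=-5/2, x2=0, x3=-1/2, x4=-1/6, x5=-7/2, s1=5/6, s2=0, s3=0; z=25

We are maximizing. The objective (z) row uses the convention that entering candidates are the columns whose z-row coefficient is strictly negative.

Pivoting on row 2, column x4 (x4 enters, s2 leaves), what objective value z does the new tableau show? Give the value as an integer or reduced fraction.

Minimum ratio for x4: 11/(25/6) = 66/25.
z changes by −(z-row coeff of x4)·ratio = −(-1/6)·(66/25) = 11/25.
New z = 25 + (11/25) = 636/25.

636/25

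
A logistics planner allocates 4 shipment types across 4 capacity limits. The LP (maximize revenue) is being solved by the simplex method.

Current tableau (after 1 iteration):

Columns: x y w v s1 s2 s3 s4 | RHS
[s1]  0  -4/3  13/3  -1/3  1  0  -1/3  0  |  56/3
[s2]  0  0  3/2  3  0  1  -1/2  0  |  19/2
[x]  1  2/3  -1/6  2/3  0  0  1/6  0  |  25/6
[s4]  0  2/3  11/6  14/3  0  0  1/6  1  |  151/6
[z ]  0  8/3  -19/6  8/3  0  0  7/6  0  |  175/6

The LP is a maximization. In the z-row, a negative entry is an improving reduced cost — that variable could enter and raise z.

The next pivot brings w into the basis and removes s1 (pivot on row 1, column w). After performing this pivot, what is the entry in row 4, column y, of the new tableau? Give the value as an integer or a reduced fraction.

Pivot element is row 1, column w: 13/3.
Normalize row 1: new (row 1, y) = (-4/3)/(13/3) = -4/13.
row 4 ← row 4 − (11/6)·(new row 1): 2/3 − (11/6)·(-4/13) = 16/13.

16/13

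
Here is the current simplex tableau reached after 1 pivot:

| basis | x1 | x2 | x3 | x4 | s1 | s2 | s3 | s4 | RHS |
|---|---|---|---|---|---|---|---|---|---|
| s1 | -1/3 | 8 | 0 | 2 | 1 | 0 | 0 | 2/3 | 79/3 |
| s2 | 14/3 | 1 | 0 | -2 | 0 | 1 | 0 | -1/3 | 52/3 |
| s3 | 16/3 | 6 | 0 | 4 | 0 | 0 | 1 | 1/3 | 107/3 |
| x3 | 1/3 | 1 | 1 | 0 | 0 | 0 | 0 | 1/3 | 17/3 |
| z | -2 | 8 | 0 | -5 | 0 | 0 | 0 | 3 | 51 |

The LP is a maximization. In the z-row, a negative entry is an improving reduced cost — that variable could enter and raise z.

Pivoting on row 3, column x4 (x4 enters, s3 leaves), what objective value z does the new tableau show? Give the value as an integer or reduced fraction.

1147/12

Minimum ratio for x4: (107/3)/4 = 107/12.
z changes by −(z-row coeff of x4)·ratio = −(-5)·(107/12) = 535/12.
New z = 51 + (535/12) = 1147/12.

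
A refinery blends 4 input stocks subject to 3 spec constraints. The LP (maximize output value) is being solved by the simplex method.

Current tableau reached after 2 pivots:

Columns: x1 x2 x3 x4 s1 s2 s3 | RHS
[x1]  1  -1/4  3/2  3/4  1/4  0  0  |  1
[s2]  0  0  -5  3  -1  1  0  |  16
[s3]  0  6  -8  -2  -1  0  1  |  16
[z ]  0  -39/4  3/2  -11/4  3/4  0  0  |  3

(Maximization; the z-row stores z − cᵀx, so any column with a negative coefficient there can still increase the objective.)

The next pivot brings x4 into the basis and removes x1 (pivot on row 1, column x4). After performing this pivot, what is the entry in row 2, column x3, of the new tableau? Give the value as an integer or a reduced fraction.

Pivot element is row 1, column x4: 3/4.
Normalize row 1: new (row 1, x3) = (3/2)/(3/4) = 2.
row 2 ← row 2 − 3·(new row 1): -5 − 3·2 = -11.

-11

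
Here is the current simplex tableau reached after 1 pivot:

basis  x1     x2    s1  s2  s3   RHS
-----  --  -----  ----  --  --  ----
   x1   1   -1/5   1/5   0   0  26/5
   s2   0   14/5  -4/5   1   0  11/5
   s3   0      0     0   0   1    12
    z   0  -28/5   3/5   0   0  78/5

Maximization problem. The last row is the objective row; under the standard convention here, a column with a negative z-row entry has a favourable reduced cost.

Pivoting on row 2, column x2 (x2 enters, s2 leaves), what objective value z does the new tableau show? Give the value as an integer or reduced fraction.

20

Minimum ratio for x2: (11/5)/(14/5) = 11/14.
z changes by −(z-row coeff of x2)·ratio = −(-28/5)·(11/14) = 22/5.
New z = 78/5 + (22/5) = 20.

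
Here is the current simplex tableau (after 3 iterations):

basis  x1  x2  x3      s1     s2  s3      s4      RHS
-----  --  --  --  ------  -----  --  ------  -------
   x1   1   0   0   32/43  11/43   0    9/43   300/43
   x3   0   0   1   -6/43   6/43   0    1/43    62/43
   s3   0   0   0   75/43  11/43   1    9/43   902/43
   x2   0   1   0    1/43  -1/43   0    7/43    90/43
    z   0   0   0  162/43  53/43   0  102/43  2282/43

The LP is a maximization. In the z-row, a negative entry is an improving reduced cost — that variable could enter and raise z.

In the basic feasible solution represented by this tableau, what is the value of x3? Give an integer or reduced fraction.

x3 is basic (row 2); its value is the RHS of that row: 62/43.

62/43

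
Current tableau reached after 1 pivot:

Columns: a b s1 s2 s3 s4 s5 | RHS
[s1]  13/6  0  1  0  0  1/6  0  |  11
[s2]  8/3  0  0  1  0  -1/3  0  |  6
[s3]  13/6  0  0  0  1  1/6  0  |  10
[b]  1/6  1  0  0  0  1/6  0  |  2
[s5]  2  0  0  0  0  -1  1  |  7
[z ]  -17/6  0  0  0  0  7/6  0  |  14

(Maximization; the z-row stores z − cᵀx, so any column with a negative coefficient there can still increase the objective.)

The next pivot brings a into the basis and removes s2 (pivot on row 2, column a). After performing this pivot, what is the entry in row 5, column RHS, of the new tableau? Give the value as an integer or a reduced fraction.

Pivot element is row 2, column a: 8/3.
Normalize row 2: new (row 2, RHS) = 6/(8/3) = 9/4.
row 5 ← row 5 − 2·(new row 2): 7 − 2·(9/4) = 5/2.

5/2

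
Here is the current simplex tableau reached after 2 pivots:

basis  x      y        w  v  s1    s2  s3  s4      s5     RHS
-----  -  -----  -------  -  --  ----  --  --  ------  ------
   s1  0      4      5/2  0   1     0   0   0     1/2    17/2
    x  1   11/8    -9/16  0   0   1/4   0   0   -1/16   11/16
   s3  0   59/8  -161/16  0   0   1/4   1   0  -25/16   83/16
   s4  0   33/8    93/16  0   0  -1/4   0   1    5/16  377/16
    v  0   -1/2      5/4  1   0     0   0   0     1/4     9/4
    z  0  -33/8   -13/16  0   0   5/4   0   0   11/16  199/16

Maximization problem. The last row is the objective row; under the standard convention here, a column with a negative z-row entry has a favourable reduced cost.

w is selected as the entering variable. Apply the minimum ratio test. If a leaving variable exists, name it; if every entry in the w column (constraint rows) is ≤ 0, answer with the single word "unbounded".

Ratios: row 1 (s1): (17/2)/(5/2) = 17/5; row 2 (x): entry -9/16 ≤ 0, skip; row 3 (s3): entry -161/16 ≤ 0, skip; row 4 (s4): (377/16)/(93/16) = 377/93; row 5 (v): (9/4)/(5/4) = 9/5.
Minimum ratio is in the v row, so v leaves.

v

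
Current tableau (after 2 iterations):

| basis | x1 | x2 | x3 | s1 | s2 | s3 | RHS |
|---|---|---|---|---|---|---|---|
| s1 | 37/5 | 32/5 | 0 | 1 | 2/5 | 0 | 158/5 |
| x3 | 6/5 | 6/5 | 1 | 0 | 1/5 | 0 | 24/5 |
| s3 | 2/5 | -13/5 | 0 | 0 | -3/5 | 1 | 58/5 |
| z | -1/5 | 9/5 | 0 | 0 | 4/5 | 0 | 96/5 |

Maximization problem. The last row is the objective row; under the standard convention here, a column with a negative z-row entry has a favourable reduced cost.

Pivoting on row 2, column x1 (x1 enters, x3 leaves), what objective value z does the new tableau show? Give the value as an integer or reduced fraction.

20

Minimum ratio for x1: (24/5)/(6/5) = 4.
z changes by −(z-row coeff of x1)·ratio = −(-1/5)·4 = 4/5.
New z = 96/5 + (4/5) = 20.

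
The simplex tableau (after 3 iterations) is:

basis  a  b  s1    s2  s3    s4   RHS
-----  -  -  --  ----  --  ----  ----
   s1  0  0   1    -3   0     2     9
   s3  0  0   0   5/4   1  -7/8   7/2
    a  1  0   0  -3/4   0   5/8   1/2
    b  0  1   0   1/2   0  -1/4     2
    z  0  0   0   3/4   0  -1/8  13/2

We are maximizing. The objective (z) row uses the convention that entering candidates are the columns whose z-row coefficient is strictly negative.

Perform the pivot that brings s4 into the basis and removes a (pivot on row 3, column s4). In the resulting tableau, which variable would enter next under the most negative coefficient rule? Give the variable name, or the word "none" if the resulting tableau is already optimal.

Pivot element 5/8. New z-row = old z-row − (-1/8)·(row 3/(5/8)).
Updated z-row coefficients: a: 1/5, b: 0, s1: 0, s2: 3/5, s3: 0, s4: 0.
No coefficient is strictly negative; the tableau after this pivot is optimal.

none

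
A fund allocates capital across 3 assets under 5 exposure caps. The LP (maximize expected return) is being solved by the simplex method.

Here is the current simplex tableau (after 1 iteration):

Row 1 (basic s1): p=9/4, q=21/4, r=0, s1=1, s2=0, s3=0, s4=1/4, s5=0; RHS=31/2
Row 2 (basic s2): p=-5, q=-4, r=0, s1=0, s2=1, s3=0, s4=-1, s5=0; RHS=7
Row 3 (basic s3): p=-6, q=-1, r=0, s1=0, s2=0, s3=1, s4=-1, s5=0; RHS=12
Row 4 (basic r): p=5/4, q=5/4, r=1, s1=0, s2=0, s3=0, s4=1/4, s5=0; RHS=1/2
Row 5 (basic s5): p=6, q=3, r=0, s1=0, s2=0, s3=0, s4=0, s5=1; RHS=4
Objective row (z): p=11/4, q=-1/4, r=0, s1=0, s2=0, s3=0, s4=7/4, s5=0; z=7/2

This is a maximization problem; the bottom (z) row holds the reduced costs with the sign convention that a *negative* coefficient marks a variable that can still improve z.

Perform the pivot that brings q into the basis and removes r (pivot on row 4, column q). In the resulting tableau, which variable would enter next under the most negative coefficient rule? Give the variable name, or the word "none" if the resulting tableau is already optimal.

Pivot element 5/4. New z-row = old z-row − (-1/4)·(row 4/(5/4)).
Updated z-row coefficients: p: 3, q: 0, r: 1/5, s1: 0, s2: 0, s3: 0, s4: 9/5, s5: 0.
No coefficient is strictly negative; the tableau after this pivot is optimal.

none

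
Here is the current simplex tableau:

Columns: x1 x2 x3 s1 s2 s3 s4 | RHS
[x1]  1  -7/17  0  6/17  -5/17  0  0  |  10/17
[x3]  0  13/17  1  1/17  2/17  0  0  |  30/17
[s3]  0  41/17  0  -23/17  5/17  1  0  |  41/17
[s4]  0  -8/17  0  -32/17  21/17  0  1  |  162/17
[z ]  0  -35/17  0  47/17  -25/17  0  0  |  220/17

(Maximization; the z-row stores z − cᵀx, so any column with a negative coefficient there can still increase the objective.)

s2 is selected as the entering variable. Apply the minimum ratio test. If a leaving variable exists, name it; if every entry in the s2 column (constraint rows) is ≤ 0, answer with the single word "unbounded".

Ratios: row 1 (x1): entry -5/17 ≤ 0, skip; row 2 (x3): (30/17)/(2/17) = 15; row 3 (s3): (41/17)/(5/17) = 41/5; row 4 (s4): (162/17)/(21/17) = 54/7.
Minimum ratio is in the s4 row, so s4 leaves.

s4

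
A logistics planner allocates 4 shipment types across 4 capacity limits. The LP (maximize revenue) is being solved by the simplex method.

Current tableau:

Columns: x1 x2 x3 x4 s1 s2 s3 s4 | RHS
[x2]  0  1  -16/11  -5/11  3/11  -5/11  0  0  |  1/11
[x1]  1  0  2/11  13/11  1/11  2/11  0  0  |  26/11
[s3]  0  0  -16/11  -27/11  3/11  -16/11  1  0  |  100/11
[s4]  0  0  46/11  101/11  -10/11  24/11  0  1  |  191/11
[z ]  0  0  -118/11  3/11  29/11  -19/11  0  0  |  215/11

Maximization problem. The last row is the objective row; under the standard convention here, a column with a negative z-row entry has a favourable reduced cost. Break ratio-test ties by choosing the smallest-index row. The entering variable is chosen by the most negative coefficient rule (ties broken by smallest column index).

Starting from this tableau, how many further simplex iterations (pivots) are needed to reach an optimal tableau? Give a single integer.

pivot: x3 in, s4 out → z = 1474/23
No improving column remains; optimal.

1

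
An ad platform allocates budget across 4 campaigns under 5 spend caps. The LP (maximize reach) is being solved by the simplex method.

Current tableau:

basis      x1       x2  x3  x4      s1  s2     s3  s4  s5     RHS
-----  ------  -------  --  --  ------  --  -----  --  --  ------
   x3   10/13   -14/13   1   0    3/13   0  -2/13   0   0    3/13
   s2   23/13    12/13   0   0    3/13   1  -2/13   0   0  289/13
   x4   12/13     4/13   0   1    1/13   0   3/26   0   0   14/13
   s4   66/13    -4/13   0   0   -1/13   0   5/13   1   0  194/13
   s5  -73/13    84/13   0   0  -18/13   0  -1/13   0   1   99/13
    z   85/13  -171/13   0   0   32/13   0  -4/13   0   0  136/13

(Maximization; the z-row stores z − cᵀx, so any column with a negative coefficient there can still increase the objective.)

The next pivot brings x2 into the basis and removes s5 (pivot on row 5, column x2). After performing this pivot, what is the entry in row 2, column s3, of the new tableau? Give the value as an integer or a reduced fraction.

Pivot element is row 5, column x2: 84/13.
Normalize row 5: new (row 5, s3) = (-1/13)/(84/13) = -1/84.
row 2 ← row 2 − (12/13)·(new row 5): -2/13 − (12/13)·(-1/84) = -1/7.

-1/7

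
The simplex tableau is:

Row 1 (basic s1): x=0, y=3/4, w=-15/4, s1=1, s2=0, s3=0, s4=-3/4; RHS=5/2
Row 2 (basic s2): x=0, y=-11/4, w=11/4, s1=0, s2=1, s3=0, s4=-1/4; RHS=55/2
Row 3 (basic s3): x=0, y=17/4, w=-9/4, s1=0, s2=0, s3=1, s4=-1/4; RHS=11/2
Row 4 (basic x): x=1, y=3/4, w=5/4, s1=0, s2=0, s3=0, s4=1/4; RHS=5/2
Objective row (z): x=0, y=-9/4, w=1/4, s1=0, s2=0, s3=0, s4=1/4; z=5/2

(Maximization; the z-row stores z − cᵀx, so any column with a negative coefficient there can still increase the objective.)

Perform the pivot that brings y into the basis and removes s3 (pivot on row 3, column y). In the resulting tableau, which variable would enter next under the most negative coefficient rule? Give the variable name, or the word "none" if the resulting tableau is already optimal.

w

Pivot element 17/4. New z-row = old z-row − (-9/4)·(row 3/(17/4)).
Updated z-row coefficients: x: 0, y: 0, w: -16/17, s1: 0, s2: 0, s3: 9/17, s4: 2/17.
The most negative is -16/17 in column w, so w would enter next.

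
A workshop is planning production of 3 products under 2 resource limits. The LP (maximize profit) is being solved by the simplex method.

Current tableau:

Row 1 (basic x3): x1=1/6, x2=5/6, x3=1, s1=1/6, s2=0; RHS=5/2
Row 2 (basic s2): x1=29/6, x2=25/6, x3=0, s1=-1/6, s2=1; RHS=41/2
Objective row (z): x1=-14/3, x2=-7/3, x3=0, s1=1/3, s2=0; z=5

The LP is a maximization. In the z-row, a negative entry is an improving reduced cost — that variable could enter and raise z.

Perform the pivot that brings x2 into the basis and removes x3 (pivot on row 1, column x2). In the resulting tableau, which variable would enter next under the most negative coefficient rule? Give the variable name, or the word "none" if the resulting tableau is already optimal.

Pivot element 5/6. New z-row = old z-row − (-7/3)·(row 1/(5/6)).
Updated z-row coefficients: x1: -21/5, x2: 0, x3: 14/5, s1: 4/5, s2: 0.
The most negative is -21/5 in column x1, so x1 would enter next.

x1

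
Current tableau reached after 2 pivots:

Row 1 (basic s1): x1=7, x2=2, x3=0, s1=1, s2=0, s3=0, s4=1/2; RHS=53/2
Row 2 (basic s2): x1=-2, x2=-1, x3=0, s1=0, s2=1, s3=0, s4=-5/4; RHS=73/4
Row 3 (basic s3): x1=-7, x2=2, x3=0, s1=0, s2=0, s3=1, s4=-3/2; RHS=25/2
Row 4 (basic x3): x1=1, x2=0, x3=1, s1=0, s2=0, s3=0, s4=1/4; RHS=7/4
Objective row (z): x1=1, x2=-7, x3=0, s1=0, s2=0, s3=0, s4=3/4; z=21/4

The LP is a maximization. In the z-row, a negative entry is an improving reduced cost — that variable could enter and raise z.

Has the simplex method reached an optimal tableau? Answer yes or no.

no

Column x2 has objective-row coefficient -7, which is negative; an improving pivot exists, so not yet optimal.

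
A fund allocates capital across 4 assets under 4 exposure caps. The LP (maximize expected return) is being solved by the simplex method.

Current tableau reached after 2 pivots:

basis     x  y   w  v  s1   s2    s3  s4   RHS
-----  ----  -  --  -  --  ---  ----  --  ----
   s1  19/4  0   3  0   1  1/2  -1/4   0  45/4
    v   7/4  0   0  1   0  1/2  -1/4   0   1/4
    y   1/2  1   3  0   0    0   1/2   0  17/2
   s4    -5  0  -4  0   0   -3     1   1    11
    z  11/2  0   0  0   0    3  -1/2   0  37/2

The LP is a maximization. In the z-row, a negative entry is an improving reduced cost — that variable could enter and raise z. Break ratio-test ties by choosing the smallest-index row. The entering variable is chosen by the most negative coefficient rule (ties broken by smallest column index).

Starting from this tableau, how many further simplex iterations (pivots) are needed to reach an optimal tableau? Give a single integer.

pivot: s3 in, s4 out → z = 24
pivot: w in, y out → z = 126/5
No improving column remains; optimal.

2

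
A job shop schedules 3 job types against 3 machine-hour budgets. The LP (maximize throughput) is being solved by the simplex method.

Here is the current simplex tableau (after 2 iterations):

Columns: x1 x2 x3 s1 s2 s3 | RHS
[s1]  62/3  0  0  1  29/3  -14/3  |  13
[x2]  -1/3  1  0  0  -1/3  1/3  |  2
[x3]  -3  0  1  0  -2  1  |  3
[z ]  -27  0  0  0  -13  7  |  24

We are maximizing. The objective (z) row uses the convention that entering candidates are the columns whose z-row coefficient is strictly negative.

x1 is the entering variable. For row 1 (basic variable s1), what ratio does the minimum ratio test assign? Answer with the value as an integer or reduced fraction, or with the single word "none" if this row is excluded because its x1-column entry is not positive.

Ratio = RHS / (x1 entry) = 13 / (62/3) = 39/62.

39/62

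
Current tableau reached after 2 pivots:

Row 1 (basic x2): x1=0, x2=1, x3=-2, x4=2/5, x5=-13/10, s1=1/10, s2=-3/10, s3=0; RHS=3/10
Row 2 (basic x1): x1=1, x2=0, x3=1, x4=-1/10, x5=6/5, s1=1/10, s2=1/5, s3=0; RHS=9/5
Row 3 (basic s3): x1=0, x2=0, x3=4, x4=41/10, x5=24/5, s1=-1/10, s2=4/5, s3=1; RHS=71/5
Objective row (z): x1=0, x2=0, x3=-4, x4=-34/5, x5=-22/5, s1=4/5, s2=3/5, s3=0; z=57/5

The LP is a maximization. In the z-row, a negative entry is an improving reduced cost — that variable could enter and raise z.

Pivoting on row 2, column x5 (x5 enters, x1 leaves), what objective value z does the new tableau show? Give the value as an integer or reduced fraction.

Minimum ratio for x5: (9/5)/(6/5) = 3/2.
z changes by −(z-row coeff of x5)·ratio = −(-22/5)·(3/2) = 33/5.
New z = 57/5 + (33/5) = 18.

18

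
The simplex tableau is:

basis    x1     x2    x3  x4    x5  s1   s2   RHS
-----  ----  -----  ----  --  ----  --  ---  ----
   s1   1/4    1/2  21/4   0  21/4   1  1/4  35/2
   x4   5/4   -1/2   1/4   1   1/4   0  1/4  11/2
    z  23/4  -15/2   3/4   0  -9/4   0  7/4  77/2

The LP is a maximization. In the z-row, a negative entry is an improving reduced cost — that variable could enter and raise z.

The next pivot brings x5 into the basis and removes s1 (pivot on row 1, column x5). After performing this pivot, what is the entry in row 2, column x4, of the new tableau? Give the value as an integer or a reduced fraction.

1

Pivot element is row 1, column x5: 21/4.
Normalize row 1: new (row 1, x4) = 0/(21/4) = 0.
row 2 ← row 2 − (1/4)·(new row 1): 1 − (1/4)·0 = 1.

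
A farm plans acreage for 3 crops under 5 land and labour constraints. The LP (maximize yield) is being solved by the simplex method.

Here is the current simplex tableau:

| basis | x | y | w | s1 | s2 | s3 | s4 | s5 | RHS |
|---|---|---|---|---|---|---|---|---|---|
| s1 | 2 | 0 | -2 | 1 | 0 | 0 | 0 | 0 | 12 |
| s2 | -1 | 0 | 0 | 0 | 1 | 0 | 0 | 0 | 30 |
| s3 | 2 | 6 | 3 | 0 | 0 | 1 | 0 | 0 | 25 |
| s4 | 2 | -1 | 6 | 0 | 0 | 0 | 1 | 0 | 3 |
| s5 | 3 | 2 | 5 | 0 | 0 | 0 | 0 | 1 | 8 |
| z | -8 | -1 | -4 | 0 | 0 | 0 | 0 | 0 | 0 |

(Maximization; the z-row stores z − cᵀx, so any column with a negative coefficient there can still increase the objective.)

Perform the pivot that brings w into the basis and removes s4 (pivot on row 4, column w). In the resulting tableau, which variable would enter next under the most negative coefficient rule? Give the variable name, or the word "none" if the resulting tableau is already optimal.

Pivot element 6. New z-row = old z-row − (-4)·(row 4/6).
Updated z-row coefficients: x: -20/3, y: -5/3, w: 0, s1: 0, s2: 0, s3: 0, s4: 2/3, s5: 0.
The most negative is -20/3 in column x, so x would enter next.

x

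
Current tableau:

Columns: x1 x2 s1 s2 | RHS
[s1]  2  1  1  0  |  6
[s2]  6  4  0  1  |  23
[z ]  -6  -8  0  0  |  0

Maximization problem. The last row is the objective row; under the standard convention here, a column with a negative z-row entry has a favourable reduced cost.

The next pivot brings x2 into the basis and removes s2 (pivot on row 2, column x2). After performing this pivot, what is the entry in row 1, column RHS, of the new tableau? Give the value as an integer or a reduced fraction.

Pivot element is row 2, column x2: 4.
Normalize row 2: new (row 2, RHS) = 23/4 = 23/4.
row 1 ← row 1 − 1·(new row 2): 6 − 1·(23/4) = 1/4.

1/4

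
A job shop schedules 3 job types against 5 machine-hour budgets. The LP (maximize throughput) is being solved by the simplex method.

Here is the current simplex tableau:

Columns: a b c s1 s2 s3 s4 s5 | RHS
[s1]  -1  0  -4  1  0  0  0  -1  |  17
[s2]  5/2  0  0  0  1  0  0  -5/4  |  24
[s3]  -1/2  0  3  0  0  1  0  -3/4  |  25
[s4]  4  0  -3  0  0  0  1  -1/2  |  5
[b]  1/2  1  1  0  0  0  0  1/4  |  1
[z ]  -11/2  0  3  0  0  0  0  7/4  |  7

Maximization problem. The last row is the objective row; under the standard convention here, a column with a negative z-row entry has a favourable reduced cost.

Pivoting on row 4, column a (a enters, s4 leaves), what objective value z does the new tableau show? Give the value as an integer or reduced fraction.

Minimum ratio for a: 5/4 = 5/4.
z changes by −(z-row coeff of a)·ratio = −(-11/2)·(5/4) = 55/8.
New z = 7 + (55/8) = 111/8.

111/8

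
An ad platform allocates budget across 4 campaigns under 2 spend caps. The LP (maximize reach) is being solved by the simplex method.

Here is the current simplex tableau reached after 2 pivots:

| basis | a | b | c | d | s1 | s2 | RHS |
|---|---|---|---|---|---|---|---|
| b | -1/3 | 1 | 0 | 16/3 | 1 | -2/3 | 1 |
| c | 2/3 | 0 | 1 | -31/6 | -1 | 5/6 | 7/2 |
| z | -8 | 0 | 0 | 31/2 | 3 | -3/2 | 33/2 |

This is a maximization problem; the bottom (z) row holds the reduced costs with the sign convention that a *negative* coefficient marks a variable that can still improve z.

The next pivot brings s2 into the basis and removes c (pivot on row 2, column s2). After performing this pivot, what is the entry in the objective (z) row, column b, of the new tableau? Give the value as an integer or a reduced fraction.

Pivot element is row 2, column s2: 5/6.
Normalize row 2: new (row 2, b) = 0/(5/6) = 0.
z-row ← z-row − (-3/2)·(new row 2): 0 − (-3/2)·0 = 0.

0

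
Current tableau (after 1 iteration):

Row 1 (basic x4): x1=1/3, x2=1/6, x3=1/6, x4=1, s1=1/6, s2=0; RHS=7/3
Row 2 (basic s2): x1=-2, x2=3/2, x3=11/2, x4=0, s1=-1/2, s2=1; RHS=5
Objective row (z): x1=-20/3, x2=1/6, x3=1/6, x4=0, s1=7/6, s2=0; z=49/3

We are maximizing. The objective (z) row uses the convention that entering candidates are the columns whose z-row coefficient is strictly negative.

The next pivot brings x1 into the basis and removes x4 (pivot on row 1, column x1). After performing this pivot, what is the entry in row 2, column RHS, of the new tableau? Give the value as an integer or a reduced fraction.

Pivot element is row 1, column x1: 1/3.
Normalize row 1: new (row 1, RHS) = (7/3)/(1/3) = 7.
row 2 ← row 2 − (-2)·(new row 1): 5 − (-2)·7 = 19.

19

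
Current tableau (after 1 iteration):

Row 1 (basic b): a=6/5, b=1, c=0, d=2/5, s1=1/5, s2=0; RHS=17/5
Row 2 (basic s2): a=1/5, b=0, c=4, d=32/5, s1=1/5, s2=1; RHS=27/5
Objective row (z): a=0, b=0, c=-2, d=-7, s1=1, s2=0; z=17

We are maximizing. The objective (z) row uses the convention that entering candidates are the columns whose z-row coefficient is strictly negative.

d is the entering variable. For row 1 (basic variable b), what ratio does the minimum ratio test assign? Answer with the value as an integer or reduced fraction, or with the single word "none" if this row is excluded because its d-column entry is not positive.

17/2

Ratio = RHS / (d entry) = (17/5) / (2/5) = 17/2.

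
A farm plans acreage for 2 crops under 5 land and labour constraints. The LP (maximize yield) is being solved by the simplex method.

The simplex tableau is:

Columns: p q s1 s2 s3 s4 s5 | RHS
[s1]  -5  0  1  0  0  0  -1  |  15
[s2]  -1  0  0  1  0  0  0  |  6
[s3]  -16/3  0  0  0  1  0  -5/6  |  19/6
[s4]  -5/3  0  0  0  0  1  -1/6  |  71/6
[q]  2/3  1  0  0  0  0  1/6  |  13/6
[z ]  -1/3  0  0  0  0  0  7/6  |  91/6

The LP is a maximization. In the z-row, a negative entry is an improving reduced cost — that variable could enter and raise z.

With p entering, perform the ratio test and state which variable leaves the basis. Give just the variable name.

Ratios: row 1 (s1): entry -5 ≤ 0, skip; row 2 (s2): entry -1 ≤ 0, skip; row 3 (s3): entry -16/3 ≤ 0, skip; row 4 (s4): entry -5/3 ≤ 0, skip; row 5 (q): (13/6)/(2/3) = 13/4.
Minimum ratio 13/4 is in the q row, so q leaves.

q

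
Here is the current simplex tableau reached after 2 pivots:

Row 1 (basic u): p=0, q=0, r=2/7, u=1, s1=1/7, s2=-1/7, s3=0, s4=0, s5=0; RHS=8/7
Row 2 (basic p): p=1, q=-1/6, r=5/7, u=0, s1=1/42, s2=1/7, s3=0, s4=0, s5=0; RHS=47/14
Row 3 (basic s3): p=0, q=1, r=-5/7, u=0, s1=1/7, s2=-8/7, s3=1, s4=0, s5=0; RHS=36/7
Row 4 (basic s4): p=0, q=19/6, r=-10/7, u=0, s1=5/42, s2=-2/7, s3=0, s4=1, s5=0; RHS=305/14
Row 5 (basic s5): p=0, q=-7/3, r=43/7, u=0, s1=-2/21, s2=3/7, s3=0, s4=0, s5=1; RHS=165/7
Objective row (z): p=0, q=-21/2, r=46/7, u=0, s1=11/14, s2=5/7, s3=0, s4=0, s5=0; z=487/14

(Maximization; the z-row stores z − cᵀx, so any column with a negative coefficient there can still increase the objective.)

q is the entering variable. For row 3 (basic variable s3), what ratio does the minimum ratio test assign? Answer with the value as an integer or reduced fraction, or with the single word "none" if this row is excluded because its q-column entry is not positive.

36/7

Ratio = RHS / (q entry) = (36/7) / 1 = 36/7.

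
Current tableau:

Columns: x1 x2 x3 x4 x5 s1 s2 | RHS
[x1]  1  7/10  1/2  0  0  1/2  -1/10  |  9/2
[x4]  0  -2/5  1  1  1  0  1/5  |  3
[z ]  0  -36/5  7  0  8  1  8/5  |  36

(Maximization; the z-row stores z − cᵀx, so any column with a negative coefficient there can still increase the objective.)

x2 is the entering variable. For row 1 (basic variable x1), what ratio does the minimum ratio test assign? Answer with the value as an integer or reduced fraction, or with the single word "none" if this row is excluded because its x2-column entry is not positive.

45/7

Ratio = RHS / (x2 entry) = (9/2) / (7/10) = 45/7.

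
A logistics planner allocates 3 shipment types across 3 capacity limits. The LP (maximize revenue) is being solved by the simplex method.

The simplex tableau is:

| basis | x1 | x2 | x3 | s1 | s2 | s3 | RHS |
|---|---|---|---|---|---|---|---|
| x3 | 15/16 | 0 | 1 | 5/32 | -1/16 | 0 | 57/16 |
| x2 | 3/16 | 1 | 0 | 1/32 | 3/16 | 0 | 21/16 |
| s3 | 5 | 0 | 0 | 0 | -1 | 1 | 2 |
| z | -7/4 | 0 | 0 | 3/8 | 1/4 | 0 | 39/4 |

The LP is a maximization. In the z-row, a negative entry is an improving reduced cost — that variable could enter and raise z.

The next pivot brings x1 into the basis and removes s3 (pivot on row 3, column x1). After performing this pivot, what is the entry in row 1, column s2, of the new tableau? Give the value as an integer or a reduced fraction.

Pivot element is row 3, column x1: 5.
Normalize row 3: new (row 3, s2) = (-1)/5 = -1/5.
row 1 ← row 1 − (15/16)·(new row 3): -1/16 − (15/16)·(-1/5) = 1/8.

1/8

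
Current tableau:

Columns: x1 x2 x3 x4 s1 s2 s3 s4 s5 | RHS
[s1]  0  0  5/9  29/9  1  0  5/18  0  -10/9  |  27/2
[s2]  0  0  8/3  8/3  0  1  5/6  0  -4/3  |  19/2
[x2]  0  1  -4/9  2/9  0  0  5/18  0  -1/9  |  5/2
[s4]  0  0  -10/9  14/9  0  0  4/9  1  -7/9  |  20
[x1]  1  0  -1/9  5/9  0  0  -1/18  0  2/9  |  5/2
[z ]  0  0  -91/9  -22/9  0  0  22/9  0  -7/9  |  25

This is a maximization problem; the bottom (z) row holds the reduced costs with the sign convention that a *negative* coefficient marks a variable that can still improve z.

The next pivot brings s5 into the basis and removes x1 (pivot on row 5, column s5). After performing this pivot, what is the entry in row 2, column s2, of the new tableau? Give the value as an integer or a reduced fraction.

1

Pivot element is row 5, column s5: 2/9.
Normalize row 5: new (row 5, s2) = 0/(2/9) = 0.
row 2 ← row 2 − (-4/3)·(new row 5): 1 − (-4/3)·0 = 1.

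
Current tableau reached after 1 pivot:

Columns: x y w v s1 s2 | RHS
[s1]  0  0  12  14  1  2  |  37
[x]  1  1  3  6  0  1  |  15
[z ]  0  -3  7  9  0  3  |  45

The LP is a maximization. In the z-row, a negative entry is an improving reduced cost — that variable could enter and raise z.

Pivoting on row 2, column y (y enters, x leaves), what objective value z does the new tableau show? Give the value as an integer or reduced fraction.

Minimum ratio for y: 15/1 = 15.
z changes by −(z-row coeff of y)·ratio = −(-3)·15 = 45.
New z = 45 + 45 = 90.

90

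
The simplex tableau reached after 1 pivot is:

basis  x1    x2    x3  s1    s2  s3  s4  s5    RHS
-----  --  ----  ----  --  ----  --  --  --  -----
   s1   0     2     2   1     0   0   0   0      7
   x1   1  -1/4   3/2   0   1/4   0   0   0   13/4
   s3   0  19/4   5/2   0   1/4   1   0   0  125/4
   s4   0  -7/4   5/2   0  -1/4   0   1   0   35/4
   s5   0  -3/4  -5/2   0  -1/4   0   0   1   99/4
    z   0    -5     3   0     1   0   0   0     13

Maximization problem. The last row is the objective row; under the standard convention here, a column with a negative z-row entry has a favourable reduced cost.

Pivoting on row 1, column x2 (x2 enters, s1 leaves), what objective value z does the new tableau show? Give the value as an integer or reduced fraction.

Minimum ratio for x2: 7/2 = 7/2.
z changes by −(z-row coeff of x2)·ratio = −(-5)·(7/2) = 35/2.
New z = 13 + (35/2) = 61/2.

61/2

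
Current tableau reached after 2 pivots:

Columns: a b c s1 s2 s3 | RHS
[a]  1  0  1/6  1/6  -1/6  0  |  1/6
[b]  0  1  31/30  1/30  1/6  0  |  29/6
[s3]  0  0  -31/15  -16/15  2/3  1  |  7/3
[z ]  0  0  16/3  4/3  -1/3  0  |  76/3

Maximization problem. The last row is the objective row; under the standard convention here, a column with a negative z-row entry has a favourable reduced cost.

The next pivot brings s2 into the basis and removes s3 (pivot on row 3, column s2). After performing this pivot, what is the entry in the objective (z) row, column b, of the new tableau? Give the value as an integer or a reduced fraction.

Pivot element is row 3, column s2: 2/3.
Normalize row 3: new (row 3, b) = 0/(2/3) = 0.
z-row ← z-row − (-1/3)·(new row 3): 0 − (-1/3)·0 = 0.

0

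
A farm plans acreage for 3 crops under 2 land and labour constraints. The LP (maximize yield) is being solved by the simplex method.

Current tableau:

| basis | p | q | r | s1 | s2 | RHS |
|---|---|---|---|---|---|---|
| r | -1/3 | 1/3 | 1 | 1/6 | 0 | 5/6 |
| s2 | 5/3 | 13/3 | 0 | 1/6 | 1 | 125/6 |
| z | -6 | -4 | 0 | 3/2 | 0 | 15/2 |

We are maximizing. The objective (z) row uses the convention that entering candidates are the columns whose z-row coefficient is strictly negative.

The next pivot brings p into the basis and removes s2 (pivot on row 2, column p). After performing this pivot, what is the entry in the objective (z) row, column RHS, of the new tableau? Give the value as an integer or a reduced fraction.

165/2

Pivot element is row 2, column p: 5/3.
Normalize row 2: new (row 2, RHS) = (125/6)/(5/3) = 25/2.
z-row ← z-row − (-6)·(new row 2): 15/2 − (-6)·(25/2) = 165/2.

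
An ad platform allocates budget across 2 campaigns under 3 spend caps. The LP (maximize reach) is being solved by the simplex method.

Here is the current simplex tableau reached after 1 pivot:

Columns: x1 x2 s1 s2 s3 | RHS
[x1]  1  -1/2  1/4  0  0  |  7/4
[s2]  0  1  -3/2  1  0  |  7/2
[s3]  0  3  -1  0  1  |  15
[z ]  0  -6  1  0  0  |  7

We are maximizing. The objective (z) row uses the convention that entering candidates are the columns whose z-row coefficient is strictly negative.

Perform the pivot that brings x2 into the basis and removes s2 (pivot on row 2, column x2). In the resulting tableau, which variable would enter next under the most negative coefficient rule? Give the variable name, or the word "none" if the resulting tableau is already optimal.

s1

Pivot element 1. New z-row = old z-row − (-6)·(row 2/1).
Updated z-row coefficients: x1: 0, x2: 0, s1: -8, s2: 6, s3: 0.
The most negative is -8 in column s1, so s1 would enter next.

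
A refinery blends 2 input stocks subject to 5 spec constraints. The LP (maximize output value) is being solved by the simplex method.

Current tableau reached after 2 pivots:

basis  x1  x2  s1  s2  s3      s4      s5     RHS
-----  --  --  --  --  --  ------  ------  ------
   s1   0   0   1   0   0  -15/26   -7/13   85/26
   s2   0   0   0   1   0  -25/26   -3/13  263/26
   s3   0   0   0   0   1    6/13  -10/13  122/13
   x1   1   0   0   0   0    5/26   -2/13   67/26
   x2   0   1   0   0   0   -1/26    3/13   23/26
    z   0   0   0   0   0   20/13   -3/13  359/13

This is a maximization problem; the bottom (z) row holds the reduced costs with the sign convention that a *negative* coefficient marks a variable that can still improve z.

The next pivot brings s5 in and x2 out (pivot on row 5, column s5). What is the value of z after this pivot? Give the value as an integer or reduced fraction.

57/2

Minimum ratio for s5: (23/26)/(3/13) = 23/6.
z changes by −(z-row coeff of s5)·ratio = −(-3/13)·(23/6) = 23/26.
New z = 359/13 + (23/26) = 57/2.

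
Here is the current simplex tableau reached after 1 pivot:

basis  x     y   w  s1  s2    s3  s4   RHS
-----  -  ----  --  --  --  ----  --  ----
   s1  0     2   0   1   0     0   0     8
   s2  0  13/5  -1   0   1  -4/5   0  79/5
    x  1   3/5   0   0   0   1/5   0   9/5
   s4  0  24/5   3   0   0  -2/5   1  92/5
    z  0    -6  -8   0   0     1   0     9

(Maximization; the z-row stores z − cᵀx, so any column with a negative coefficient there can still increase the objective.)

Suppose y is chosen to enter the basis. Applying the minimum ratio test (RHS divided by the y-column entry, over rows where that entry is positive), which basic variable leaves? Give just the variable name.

x

Ratios: row 1 (s1): 8/2 = 4; row 2 (s2): (79/5)/(13/5) = 79/13; row 3 (x): (9/5)/(3/5) = 3; row 4 (s4): (92/5)/(24/5) = 23/6.
Minimum ratio 3 is in the x row, so x leaves.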